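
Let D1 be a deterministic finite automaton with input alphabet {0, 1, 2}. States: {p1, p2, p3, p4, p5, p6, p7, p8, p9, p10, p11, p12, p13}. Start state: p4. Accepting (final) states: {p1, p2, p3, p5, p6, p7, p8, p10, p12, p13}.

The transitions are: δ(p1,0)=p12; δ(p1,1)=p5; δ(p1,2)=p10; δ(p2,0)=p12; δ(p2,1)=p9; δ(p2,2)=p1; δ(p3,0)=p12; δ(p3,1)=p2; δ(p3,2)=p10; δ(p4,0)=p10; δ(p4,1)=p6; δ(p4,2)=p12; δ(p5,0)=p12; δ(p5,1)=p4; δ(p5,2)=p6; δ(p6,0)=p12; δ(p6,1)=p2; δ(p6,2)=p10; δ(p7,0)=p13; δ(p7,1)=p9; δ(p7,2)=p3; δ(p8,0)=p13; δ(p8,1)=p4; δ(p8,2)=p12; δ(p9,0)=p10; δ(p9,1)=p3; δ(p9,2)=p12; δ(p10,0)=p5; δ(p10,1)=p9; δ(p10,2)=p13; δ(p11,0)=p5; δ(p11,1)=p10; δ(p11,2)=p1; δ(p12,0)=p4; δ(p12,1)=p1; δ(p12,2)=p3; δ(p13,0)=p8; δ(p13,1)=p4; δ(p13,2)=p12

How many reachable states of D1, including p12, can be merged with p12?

1

First remove the unreachable states {p7,p11}; 11 states remain.
Start with accepting vs non-accepting: {p1,p2,p3,p5,p6,p8,p10,p12,p13} | {p4,p9}.
Refine {p1,p2,p3,p5,p6,p8,p10,p12,p13} on symbol 0: members go to different blocks, giving {p1,p2,p3,p5,p6,p8,p10,p13} and {p12}.
Refine {p1,p2,p3,p5,p6,p8,p10,p13} on symbol 0: members go to different blocks, giving {p1,p2,p3,p5,p6} and {p8,p10,p13}.
Split {p1,p2,p3,p5,p6} by δ(·,1) → {p1,p3,p6} and {p2,p5}.
Split {p8,p10,p13} by δ(·,0) → {p8,p13} and {p10}.
The partition is now stable with 6 blocks: {p1,p3,p6} | {p4,p9} | {p12} | {p8,p13} | {p2,p5} | {p10}.
The equivalence class containing p12 is {p12}, of size 1.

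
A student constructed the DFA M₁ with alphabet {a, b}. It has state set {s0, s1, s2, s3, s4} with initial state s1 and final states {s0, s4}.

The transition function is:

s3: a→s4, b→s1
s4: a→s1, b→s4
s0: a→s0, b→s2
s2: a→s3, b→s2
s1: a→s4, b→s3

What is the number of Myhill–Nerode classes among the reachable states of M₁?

States {s0,s2} cannot be reached from the start state, so discard them.
Start with accepting vs non-accepting: {s4} | {s1,s3}.
Stable partition: {s4} | {s1,s3} — 2 equivalence classes.

2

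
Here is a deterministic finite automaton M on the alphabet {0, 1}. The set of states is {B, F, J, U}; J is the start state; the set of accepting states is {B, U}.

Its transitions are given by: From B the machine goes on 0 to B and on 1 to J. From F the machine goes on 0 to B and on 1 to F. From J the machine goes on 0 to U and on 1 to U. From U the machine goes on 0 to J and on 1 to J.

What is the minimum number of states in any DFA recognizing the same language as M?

2

States {B,F} cannot be reached from the start state, so discard them.
Start with accepting vs non-accepting: {U} | {J}.
Stable partition: {U} | {J} — 2 equivalence classes.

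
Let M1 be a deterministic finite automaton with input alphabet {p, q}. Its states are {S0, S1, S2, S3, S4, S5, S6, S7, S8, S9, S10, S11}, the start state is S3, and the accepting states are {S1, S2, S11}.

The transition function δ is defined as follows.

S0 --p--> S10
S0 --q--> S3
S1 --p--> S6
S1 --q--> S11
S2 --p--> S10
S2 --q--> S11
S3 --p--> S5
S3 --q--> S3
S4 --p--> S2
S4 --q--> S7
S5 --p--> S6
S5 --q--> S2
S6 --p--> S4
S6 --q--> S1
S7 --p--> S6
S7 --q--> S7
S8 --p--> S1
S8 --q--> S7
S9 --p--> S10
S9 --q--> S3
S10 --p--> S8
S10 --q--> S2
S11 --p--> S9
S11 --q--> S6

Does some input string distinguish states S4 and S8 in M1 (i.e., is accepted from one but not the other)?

No

Reachable states from the start: {S1,S2,S3,S4,S5,S6,S7,S8,S9,S10,S11}. Unreachable: {S0} — drop them.
P0 = {S1,S2,S11} | {S3,S4,S5,S6,S7,S8,S9,S10}.
Refine {S1,S2,S11} on symbol q: members go to different blocks, giving {S1,S2} and {S11}.
On input p, block {S3,S4,S5,S6,S7,S8,S9,S10} splits into {S3,S5,S6,S7,S9,S10} and {S4,S8}.
Split {S3,S5,S6,S7,S9,S10} by δ(·,p) → {S3,S5,S7,S9} and {S6,S10}.
Split {S3,S5,S7,S9} by δ(·,p) → {S5,S7,S9} and {S3}.
Refine {S5,S7,S9} on symbol q: members go to different blocks, giving {S5} and {S7} and {S9}.
No further refinement is possible. Final partition (8 blocks): {S1,S2} | {S5} | {S11} | {S4,S8} | {S6,S10} | {S3} | {S7} | {S9}.
S4 and S8 lie in the same block of the stable partition, so they are equivalent — no string distinguishes them.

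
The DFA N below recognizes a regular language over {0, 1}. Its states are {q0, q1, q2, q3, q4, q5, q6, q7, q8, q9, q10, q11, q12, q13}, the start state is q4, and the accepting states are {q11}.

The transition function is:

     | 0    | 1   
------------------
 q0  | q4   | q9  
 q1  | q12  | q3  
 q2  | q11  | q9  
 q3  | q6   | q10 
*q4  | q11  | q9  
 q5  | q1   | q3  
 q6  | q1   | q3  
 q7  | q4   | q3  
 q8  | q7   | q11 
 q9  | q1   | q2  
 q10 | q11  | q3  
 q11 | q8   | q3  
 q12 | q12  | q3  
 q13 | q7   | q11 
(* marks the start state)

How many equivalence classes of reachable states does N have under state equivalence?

6

First remove the unreachable states {q0,q5,q13}; 11 states remain.
Initial partition by acceptance: {q11} | {q1,q2,q3,q4,q6,q7,q8,q9,q10,q12}.
Refine {q1,q2,q3,q4,q6,q7,q8,q9,q10,q12} on symbol 0: members go to different blocks, giving {q1,q3,q6,q7,q8,q9,q12} and {q2,q4,q10}.
On input 0, block {q1,q3,q6,q7,q8,q9,q12} splits into {q1,q3,q6,q8,q9,q12} and {q7}.
Split {q1,q3,q6,q8,q9,q12} by δ(·,0) → {q1,q3,q6,q9,q12} and {q8}.
On input 1, block {q1,q3,q6,q9,q12} splits into {q1,q6,q12} and {q3,q9}.
No further refinement is possible. Final partition (6 blocks): {q11} | {q1,q6,q12} | {q2,q4,q10} | {q7} | {q8} | {q3,q9}.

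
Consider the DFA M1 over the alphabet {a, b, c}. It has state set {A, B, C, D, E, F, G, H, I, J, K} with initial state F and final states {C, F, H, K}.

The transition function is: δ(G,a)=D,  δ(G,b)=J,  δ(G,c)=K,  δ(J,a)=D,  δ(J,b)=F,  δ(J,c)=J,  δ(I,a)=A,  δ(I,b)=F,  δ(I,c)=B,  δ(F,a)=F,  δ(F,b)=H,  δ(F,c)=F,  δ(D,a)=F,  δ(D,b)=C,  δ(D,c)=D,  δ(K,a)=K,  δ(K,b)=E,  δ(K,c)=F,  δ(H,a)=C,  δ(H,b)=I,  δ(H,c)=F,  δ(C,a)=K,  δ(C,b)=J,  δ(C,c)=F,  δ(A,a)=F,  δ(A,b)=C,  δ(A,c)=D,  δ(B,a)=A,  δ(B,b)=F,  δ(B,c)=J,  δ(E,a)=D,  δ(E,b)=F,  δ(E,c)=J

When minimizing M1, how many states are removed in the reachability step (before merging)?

BFS from F reaches {A, B, C, D, E, F, H, I, J, K}; the 1 state(s) G are never visited.

1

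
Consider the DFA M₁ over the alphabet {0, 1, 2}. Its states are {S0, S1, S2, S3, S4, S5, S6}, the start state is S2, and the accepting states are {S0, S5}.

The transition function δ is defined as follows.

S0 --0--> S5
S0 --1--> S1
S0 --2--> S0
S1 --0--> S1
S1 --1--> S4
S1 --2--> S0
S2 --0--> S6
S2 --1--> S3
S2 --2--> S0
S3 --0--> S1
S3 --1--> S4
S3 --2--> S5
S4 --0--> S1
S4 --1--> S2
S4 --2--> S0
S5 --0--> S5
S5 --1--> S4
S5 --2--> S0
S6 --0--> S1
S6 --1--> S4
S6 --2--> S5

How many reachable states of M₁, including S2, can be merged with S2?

5

Start with accepting vs non-accepting: {S0,S5} | {S1,S2,S3,S4,S6}.
Stable partition: {S0,S5} | {S1,S2,S3,S4,S6} — 2 equivalence classes.
State S2 belongs to the block {S1,S2,S3,S4,S6}, which has 5 states.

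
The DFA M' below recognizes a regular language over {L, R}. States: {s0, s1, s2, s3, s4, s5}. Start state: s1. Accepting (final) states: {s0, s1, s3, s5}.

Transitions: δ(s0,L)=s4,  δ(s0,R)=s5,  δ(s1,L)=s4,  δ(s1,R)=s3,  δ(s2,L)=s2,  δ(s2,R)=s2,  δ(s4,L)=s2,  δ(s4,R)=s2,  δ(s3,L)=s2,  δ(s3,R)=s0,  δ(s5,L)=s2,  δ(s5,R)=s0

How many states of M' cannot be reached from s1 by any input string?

0

Exploring from s1, all states are eventually visited, so none are unreachable.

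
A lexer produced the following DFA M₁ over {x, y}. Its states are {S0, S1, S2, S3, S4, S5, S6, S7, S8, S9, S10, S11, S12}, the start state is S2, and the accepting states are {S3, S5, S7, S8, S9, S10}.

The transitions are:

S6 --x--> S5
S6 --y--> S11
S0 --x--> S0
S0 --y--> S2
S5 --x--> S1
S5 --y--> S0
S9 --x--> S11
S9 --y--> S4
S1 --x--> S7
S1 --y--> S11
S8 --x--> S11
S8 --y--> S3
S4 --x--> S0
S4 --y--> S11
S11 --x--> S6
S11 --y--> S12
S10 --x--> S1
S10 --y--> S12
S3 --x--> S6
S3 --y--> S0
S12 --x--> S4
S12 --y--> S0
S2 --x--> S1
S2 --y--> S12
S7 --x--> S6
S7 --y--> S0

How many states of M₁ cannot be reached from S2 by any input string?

4

BFS from S2 reaches {S0, S1, S2, S4, S5, S6, S7, S11, S12}; the 4 state(s) S3, S8, S9, S10 are never visited.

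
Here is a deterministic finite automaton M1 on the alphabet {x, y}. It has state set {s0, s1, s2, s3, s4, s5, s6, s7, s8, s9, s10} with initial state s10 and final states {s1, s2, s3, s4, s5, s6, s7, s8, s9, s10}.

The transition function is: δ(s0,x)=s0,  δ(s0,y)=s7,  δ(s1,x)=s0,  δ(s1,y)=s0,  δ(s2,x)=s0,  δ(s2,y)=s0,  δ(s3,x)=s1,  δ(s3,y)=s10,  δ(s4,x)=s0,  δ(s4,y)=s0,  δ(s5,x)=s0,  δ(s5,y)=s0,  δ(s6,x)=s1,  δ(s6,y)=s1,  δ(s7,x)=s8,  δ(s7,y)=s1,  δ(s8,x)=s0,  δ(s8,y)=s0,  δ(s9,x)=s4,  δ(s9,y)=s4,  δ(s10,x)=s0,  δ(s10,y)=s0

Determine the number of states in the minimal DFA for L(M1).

3

Reachable states from the start: {s0,s1,s7,s8,s10}. Unreachable: {s2,s3,s4,s5,s6,s9} — drop them.
Initial partition by acceptance: {s1,s7,s8,s10} | {s0}.
Split {s1,s7,s8,s10} by δ(·,x) → {s1,s8,s10} and {s7}.
Stable partition: {s1,s8,s10} | {s0} | {s7} — 3 equivalence classes.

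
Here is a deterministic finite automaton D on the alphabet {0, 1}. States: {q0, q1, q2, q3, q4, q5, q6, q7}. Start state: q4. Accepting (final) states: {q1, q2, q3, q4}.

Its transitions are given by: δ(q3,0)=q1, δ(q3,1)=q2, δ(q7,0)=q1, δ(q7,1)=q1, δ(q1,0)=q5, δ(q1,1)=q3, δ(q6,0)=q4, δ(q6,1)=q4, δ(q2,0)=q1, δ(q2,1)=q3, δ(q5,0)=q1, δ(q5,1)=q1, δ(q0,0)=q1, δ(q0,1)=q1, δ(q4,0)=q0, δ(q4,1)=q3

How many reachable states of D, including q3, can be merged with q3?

Reachable states from the start: {q0,q1,q2,q3,q4,q5}. Unreachable: {q6,q7} — drop them.
P0 = {q1,q2,q3,q4} | {q0,q5}.
On input 0, block {q1,q2,q3,q4} splits into {q1,q4} and {q2,q3}.
Stable partition: {q1,q4} | {q0,q5} | {q2,q3} — 3 equivalence classes.
State q3 belongs to the block {q2,q3}, which has 2 states.

2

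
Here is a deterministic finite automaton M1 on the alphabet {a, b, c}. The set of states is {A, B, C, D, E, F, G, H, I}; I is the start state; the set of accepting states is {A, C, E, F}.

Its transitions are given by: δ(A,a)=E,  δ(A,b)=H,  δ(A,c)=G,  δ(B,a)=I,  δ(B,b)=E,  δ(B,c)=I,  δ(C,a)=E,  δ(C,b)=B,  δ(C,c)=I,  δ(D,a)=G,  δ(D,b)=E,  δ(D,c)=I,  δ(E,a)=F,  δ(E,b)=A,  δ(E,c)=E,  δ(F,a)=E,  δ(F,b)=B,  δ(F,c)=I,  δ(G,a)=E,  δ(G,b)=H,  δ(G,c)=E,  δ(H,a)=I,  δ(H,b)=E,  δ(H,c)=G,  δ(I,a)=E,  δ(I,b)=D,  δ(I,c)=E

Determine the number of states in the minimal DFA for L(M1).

4

First remove the unreachable states {C}; 8 states remain.
P0 = {A,E,F} | {B,D,G,H,I}.
Split {A,E,F} by δ(·,b) → {A,F} and {E}.
Refine {B,D,G,H,I} on symbol a: members go to different blocks, giving {B,D,H} and {G,I}.
No further refinement is possible. Final partition (4 blocks): {A,F} | {B,D,H} | {E} | {G,I}.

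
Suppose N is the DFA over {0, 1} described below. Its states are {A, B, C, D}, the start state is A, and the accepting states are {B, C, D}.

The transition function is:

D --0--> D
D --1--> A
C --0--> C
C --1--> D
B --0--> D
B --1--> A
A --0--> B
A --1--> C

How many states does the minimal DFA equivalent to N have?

3

All states are reachable from the start state.
P0 = {B,C,D} | {A}.
On input 1, block {B,C,D} splits into {B,D} and {C}.
The partition is now stable with 3 blocks: {B,D} | {A} | {C}.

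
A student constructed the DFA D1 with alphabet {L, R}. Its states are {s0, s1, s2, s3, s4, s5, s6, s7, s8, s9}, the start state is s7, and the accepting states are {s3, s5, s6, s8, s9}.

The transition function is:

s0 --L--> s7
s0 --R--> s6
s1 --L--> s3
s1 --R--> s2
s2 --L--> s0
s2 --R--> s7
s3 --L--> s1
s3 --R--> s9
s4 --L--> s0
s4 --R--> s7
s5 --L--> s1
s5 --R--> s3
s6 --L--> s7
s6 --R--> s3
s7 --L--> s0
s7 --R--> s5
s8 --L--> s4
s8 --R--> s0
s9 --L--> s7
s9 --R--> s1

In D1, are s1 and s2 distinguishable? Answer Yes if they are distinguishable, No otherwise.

Reachable states from the start: {s0,s1,s2,s3,s5,s6,s7,s9}. Unreachable: {s4,s8} — drop them.
Initial partition by acceptance: {s3,s5,s6,s9} | {s0,s1,s2,s7}.
Split {s3,s5,s6,s9} by δ(·,R) → {s3,s5,s6} and {s9}.
Refine {s3,s5,s6} on symbol R: members go to different blocks, giving {s5,s6} and {s3}.
Split {s0,s1,s2,s7} by δ(·,L) → {s0,s2,s7} and {s1}.
Split {s5,s6} by δ(·,L) → {s5} and {s6}.
Split {s0,s2,s7} by δ(·,R) → {s0} and {s2} and {s7}.
Stable partition: {s5} | {s0} | {s9} | {s3} | {s1} | {s6} | {s2} | {s7} — 8 equivalence classes.
s1 and s2 end up in different blocks, so they are distinguishable. For instance, the string 'L' is accepted from only s1.

Yes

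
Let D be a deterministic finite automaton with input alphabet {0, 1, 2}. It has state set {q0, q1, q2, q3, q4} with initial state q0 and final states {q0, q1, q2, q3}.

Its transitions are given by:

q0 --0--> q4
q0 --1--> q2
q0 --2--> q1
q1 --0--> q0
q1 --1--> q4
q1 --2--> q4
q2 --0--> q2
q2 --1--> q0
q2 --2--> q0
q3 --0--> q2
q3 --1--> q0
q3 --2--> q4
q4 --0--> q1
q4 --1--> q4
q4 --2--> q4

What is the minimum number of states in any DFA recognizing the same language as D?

First remove the unreachable states {q3}; 4 states remain.
Start with accepting vs non-accepting: {q0,q1,q2} | {q4}.
Split {q0,q1,q2} by δ(·,0) → {q1,q2} and {q0}.
Split {q1,q2} by δ(·,0) → {q1} and {q2}.
Stable partition: {q1} | {q4} | {q0} | {q2} — 4 equivalence classes.

4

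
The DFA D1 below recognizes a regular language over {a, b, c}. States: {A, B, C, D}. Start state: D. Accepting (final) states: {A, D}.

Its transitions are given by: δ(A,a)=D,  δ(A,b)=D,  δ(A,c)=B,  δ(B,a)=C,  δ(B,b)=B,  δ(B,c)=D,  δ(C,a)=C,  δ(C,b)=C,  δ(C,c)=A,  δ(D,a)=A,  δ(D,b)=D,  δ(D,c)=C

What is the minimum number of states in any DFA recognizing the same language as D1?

2

All states are reachable from the start state.
Start with accepting vs non-accepting: {A,D} | {B,C}.
No further refinement is possible. Final partition (2 blocks): {A,D} | {B,C}.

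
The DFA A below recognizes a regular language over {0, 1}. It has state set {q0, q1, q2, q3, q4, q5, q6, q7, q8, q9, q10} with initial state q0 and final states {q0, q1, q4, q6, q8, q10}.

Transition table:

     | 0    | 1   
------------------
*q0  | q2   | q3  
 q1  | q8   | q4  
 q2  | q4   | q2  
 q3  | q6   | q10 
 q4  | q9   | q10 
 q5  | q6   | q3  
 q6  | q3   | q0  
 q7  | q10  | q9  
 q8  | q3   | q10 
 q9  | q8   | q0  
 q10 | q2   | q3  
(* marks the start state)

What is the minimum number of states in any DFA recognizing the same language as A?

States {q1,q5,q7} cannot be reached from the start state, so discard them.
Initial partition by acceptance: {q0,q4,q6,q8,q10} | {q2,q3,q9}.
Refine {q0,q4,q6,q8,q10} on symbol 1: members go to different blocks, giving {q4,q6,q8} and {q0,q10}.
On input 1, block {q2,q3,q9} splits into {q3,q9} and {q2}.
No further refinement is possible. Final partition (4 blocks): {q4,q6,q8} | {q3,q9} | {q0,q10} | {q2}.

4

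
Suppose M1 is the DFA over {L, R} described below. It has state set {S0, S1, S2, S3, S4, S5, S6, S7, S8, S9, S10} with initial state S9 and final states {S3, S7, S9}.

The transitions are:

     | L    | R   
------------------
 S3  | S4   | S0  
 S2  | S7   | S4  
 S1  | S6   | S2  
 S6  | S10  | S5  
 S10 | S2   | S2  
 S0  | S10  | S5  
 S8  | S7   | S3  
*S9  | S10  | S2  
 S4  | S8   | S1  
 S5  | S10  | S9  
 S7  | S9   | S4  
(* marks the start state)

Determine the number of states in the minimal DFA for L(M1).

10

All states are reachable from the start state.
Initial partition by acceptance: {S3,S7,S9} | {S0,S1,S2,S4,S5,S6,S8,S10}.
Split {S3,S7,S9} by δ(·,L) → {S3,S9} and {S7}.
On input L, block {S0,S1,S2,S4,S5,S6,S8,S10} splits into {S0,S1,S4,S5,S6,S10} and {S2,S8}.
Split {S3,S9} by δ(·,R) → {S3} and {S9}.
On input L, block {S0,S1,S4,S5,S6,S10} splits into {S0,S1,S5,S6} and {S4,S10}.
Refine {S0,S1,S5,S6} on symbol L: members go to different blocks, giving {S0,S5,S6} and {S1}.
Refine {S0,S5,S6} on symbol R: members go to different blocks, giving {S0,S6} and {S5}.
On input R, block {S2,S8} splits into {S2} and {S8}.
Split {S4,S10} by δ(·,L) → {S4} and {S10}.
Stable partition: {S3} | {S0,S6} | {S7} | {S2} | {S9} | {S4} | {S1} | {S5} | {S8} | {S10} — 10 equivalence classes.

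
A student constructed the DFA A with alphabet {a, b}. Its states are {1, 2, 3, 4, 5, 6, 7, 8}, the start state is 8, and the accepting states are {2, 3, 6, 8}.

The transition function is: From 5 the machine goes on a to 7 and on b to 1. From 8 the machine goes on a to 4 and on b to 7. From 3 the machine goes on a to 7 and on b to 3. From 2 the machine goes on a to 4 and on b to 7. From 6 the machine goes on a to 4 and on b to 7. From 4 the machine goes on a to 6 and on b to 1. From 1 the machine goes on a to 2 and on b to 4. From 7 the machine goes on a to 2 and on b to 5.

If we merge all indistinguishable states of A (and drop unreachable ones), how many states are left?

States {3} cannot be reached from the start state, so discard them.
Initial partition by acceptance: {2,6,8} | {1,4,5,7}.
On input a, block {1,4,5,7} splits into {1,4,7} and {5}.
Split {1,4,7} by δ(·,b) → {1,4} and {7}.
Stable partition: {2,6,8} | {1,4} | {5} | {7} — 4 equivalence classes.

4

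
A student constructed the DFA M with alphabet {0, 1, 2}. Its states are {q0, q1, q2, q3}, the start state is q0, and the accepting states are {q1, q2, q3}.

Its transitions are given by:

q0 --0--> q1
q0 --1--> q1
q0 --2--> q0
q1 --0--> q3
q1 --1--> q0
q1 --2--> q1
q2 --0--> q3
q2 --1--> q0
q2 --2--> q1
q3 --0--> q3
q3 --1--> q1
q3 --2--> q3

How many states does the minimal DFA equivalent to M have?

Reachable states from the start: {q0,q1,q3}. Unreachable: {q2} — drop them.
Start with accepting vs non-accepting: {q1,q3} | {q0}.
On input 1, block {q1,q3} splits into {q1} and {q3}.
The partition is now stable with 3 blocks: {q1} | {q0} | {q3}.

3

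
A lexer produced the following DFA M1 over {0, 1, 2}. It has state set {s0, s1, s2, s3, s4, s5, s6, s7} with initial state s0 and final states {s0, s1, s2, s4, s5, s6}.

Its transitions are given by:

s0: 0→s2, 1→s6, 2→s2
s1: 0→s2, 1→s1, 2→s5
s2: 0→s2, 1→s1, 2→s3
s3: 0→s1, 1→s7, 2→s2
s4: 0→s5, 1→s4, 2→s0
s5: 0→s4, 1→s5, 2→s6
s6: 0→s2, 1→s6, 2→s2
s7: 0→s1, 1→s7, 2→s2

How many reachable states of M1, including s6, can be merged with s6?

Start with accepting vs non-accepting: {s0,s1,s2,s4,s5,s6} | {s3,s7}.
On input 2, block {s0,s1,s2,s4,s5,s6} splits into {s0,s1,s4,s5,s6} and {s2}.
Refine {s0,s1,s4,s5,s6} on symbol 0: members go to different blocks, giving {s0,s1,s6} and {s4,s5}.
Refine {s0,s1,s6} on symbol 2: members go to different blocks, giving {s0,s6} and {s1}.
The partition is now stable with 5 blocks: {s0,s6} | {s3,s7} | {s2} | {s4,s5} | {s1}.
State s6 belongs to the block {s0,s6}, which has 2 states.

2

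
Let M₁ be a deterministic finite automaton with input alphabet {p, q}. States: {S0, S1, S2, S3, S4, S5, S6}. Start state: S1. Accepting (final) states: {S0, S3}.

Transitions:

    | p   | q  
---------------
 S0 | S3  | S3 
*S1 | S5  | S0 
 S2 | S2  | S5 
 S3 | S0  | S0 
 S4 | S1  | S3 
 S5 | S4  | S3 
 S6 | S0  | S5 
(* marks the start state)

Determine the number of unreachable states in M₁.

Starting at S1 and following transitions, the reachable set is {S0, S1, S3, S4, S5}. That leaves S2, S6 unreachable — 2 in total.

2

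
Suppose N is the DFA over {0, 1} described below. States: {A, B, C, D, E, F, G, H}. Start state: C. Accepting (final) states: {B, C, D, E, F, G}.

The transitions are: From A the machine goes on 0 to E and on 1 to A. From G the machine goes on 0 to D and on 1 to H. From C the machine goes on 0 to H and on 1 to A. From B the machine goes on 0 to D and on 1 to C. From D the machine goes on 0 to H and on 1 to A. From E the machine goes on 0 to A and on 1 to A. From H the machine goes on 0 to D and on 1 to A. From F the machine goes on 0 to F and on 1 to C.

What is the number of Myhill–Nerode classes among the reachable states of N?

First remove the unreachable states {B,F,G}; 5 states remain.
Initial partition by acceptance: {C,D,E} | {A,H}.
The partition is now stable with 2 blocks: {C,D,E} | {A,H}.

2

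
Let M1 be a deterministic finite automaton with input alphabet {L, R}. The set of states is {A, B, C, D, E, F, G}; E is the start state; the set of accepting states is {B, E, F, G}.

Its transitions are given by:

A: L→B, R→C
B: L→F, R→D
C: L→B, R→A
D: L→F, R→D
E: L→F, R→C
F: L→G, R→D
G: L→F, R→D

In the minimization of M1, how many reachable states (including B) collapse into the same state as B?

4

Every state is reachable, so we keep all 7.
Start with accepting vs non-accepting: {B,E,F,G} | {A,C,D}.
The partition is now stable with 2 blocks: {B,E,F,G} | {A,C,D}.
State B belongs to the block {B,E,F,G}, which has 4 states.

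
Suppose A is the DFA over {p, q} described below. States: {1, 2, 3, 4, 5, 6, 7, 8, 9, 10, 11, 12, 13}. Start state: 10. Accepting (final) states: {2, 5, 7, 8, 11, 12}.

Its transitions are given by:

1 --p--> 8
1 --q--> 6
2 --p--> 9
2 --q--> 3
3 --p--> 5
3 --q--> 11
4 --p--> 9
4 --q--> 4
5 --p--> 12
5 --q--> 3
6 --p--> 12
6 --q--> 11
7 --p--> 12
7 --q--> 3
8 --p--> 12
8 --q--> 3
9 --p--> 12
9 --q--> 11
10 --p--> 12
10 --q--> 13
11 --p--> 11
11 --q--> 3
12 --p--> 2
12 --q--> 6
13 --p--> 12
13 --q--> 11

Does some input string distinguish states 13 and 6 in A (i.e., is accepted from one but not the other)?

States {1,4,7,8} cannot be reached from the start state, so discard them.
Start with accepting vs non-accepting: {2,5,11,12} | {3,6,9,10,13}.
Split {2,5,11,12} by δ(·,p) → {5,11,12} and {2}.
On input p, block {5,11,12} splits into {5,11} and {12}.
Split {5,11} by δ(·,p) → {5} and {11}.
Split {3,6,9,10,13} by δ(·,p) → {6,9,10,13} and {3}.
On input q, block {6,9,10,13} splits into {6,9,13} and {10}.
The partition is now stable with 7 blocks: {5} | {6,9,13} | {2} | {12} | {11} | {3} | {10}.
13 and 6 lie in the same block of the stable partition, so they are equivalent — no string distinguishes them.

No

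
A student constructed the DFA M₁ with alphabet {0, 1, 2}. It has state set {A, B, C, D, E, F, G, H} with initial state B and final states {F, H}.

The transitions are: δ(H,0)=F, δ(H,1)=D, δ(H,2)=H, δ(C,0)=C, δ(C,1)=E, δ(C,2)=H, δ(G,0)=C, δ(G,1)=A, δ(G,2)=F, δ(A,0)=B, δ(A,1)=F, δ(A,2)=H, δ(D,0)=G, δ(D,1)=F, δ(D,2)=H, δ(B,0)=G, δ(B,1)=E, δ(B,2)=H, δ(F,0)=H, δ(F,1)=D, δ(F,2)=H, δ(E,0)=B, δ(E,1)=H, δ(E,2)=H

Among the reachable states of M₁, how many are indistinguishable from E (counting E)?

All states are reachable from the start state.
Initial partition by acceptance: {F,H} | {A,B,C,D,E,G}.
Split {A,B,C,D,E,G} by δ(·,1) → {A,D,E} and {B,C,G}.
No further refinement is possible. Final partition (3 blocks): {F,H} | {A,D,E} | {B,C,G}.
The equivalence class containing E is {A,D,E}, of size 3.

3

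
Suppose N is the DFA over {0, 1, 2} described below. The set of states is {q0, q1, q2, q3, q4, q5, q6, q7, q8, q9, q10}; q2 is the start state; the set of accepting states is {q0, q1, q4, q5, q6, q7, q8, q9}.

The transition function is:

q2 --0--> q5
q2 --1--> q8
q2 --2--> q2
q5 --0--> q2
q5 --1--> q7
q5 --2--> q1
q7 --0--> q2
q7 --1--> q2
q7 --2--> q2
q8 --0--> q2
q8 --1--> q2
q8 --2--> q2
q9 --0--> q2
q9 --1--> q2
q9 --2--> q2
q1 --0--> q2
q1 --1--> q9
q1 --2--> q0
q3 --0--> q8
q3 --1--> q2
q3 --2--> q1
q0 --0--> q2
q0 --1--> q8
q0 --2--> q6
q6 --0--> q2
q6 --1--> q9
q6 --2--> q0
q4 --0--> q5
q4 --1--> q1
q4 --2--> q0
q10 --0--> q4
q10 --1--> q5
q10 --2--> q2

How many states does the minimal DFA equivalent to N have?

3

First remove the unreachable states {q3,q4,q10}; 8 states remain.
P0 = {q0,q1,q5,q6,q7,q8,q9} | {q2}.
Split {q0,q1,q5,q6,q7,q8,q9} by δ(·,1) → {q0,q1,q5,q6} and {q7,q8,q9}.
Stable partition: {q0,q1,q5,q6} | {q2} | {q7,q8,q9} — 3 equivalence classes.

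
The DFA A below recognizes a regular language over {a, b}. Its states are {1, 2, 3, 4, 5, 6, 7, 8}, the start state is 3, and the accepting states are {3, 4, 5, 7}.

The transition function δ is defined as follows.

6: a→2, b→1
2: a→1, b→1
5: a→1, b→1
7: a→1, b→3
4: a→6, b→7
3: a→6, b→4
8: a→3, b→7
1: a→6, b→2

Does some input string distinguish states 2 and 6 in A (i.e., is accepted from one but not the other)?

No

Reachable states from the start: {1,2,3,4,6,7}. Unreachable: {5,8} — drop them.
P0 = {3,4,7} | {1,2,6}.
No further refinement is possible. Final partition (2 blocks): {3,4,7} | {1,2,6}.
2 and 6 lie in the same block of the stable partition, so they are equivalent — no string distinguishes them.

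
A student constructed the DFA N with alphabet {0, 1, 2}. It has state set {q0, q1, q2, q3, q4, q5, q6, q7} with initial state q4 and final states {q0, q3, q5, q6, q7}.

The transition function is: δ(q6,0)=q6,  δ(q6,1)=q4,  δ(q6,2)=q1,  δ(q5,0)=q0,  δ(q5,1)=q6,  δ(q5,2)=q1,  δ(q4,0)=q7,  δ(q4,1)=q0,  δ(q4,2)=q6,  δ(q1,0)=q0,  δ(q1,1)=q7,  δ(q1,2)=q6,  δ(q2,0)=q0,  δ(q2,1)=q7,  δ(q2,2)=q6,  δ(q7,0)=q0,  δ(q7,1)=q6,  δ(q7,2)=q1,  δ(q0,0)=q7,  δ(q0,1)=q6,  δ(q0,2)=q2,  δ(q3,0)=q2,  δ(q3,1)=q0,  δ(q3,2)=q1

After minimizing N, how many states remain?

Reachable states from the start: {q0,q1,q2,q4,q6,q7}. Unreachable: {q3,q5} — drop them.
Initial partition by acceptance: {q0,q6,q7} | {q1,q2,q4}.
On input 1, block {q0,q6,q7} splits into {q0,q7} and {q6}.
No further refinement is possible. Final partition (3 blocks): {q0,q7} | {q1,q2,q4} | {q6}.

3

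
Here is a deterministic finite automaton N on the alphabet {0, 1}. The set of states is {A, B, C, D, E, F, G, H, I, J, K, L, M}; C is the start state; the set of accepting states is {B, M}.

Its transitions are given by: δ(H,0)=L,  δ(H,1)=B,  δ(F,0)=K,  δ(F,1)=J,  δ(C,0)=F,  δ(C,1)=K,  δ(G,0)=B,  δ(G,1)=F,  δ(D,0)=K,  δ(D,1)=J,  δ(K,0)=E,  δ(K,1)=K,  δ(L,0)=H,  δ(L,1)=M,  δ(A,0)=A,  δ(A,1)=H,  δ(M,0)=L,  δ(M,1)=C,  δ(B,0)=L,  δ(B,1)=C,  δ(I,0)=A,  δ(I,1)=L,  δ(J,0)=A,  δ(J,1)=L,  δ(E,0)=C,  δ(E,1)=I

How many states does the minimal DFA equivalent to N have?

5

States {D,G} cannot be reached from the start state, so discard them.
P0 = {B,M} | {A,C,E,F,H,I,J,K,L}.
Split {A,C,E,F,H,I,J,K,L} by δ(·,1) → {A,C,E,F,I,J,K} and {H,L}.
Split {A,C,E,F,I,J,K} by δ(·,1) → {C,E,F,K} and {A,I,J}.
On input 1, block {C,E,F,K} splits into {C,K} and {E,F}.
No further refinement is possible. Final partition (5 blocks): {B,M} | {C,K} | {H,L} | {A,I,J} | {E,F}.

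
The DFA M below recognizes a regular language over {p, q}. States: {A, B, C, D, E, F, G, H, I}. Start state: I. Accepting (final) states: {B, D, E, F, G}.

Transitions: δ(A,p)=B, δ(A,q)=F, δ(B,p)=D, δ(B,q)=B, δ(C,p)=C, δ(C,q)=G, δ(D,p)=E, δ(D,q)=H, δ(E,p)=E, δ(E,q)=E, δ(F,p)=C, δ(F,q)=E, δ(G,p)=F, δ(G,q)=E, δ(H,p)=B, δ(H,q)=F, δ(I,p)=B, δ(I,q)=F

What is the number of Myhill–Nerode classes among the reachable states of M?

States {A} cannot be reached from the start state, so discard them.
Start with accepting vs non-accepting: {B,D,E,F,G} | {C,H,I}.
On input p, block {B,D,E,F,G} splits into {B,D,E,G} and {F}.
On input p, block {B,D,E,G} splits into {B,D,E} and {G}.
Split {B,D,E} by δ(·,q) → {B,E} and {D}.
Refine {B,E} on symbol p: members go to different blocks, giving {B} and {E}.
Split {C,H,I} by δ(·,p) → {H,I} and {C}.
No further refinement is possible. Final partition (7 blocks): {B} | {H,I} | {F} | {G} | {D} | {E} | {C}.

7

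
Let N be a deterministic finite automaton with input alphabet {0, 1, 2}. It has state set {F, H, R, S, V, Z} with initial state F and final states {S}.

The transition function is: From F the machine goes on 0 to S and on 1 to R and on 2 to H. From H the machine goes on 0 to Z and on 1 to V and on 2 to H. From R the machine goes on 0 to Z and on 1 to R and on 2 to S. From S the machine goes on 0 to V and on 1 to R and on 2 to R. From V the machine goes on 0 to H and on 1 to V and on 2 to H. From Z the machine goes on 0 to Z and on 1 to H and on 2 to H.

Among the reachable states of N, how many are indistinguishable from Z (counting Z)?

All states are reachable from the start state.
Start with accepting vs non-accepting: {S} | {F,H,R,V,Z}.
On input 0, block {F,H,R,V,Z} splits into {H,R,V,Z} and {F}.
On input 2, block {H,R,V,Z} splits into {H,V,Z} and {R}.
The partition is now stable with 4 blocks: {S} | {H,V,Z} | {F} | {R}.
State Z belongs to the block {H,V,Z}, which has 3 states.

3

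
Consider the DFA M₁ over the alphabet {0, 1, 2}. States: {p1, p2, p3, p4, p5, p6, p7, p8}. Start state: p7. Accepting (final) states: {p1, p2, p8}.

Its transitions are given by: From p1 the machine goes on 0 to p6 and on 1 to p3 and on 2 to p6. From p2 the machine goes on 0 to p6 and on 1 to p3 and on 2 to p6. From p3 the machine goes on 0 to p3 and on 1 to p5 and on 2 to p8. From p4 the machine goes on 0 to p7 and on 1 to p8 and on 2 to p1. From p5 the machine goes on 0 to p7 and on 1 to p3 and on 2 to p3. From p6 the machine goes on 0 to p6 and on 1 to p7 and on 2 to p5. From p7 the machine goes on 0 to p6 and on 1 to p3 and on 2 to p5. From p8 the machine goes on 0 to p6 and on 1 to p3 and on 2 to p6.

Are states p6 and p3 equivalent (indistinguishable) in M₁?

No

First remove the unreachable states {p1,p2,p4}; 5 states remain.
Start with accepting vs non-accepting: {p8} | {p3,p5,p6,p7}.
Split {p3,p5,p6,p7} by δ(·,2) → {p5,p6,p7} and {p3}.
Split {p5,p6,p7} by δ(·,1) → {p5,p7} and {p6}.
Refine {p5,p7} on symbol 0: members go to different blocks, giving {p5} and {p7}.
Stable partition: {p8} | {p5} | {p3} | {p6} | {p7} — 5 equivalence classes.
p6 and p3 end up in different blocks, so they are distinguishable. For instance, the string '2' is accepted from only p3.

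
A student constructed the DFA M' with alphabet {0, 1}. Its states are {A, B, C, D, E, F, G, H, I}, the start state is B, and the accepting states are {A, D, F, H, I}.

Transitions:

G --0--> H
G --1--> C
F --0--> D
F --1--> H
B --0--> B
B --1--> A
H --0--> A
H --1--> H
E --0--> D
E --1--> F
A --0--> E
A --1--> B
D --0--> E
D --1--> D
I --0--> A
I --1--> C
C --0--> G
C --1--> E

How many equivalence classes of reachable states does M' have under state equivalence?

6

First remove the unreachable states {C,G,I}; 6 states remain.
P0 = {A,D,F,H} | {B,E}.
On input 0, block {A,D,F,H} splits into {A,D} and {F,H}.
Refine {A,D} on symbol 1: members go to different blocks, giving {A} and {D}.
On input 0, block {B,E} splits into {B} and {E}.
On input 0, block {F,H} splits into {F} and {H}.
Stable partition: {A} | {B} | {F} | {D} | {E} | {H} — 6 equivalence classes.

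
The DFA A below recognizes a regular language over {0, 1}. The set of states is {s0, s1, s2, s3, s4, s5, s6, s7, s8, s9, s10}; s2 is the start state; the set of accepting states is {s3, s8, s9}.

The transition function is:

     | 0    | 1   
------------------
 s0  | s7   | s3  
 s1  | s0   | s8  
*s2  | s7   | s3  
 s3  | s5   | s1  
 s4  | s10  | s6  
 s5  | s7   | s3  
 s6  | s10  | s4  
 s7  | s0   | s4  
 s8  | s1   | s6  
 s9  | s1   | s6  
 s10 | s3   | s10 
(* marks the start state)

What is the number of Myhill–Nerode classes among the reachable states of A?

First remove the unreachable states {s9}; 10 states remain.
Start with accepting vs non-accepting: {s3,s8} | {s0,s1,s2,s4,s5,s6,s7,s10}.
On input 0, block {s0,s1,s2,s4,s5,s6,s7,s10} splits into {s0,s1,s2,s4,s5,s6,s7} and {s10}.
Split {s0,s1,s2,s4,s5,s6,s7} by δ(·,0) → {s0,s1,s2,s5,s7} and {s4,s6}.
Split {s3,s8} by δ(·,1) → {s3} and {s8}.
On input 1, block {s0,s1,s2,s5,s7} splits into {s0,s2,s5} and {s1} and {s7}.
The partition is now stable with 7 blocks: {s3} | {s0,s2,s5} | {s10} | {s4,s6} | {s8} | {s1} | {s7}.

7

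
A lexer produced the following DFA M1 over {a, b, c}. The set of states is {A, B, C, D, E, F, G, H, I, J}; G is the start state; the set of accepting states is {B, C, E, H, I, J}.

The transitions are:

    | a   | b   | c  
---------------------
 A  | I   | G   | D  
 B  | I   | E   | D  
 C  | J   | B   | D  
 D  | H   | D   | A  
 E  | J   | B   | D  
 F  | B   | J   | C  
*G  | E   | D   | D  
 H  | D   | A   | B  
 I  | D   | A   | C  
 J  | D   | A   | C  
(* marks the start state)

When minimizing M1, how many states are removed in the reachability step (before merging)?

No path from G leads to F; the other 9 states are all reachable.

1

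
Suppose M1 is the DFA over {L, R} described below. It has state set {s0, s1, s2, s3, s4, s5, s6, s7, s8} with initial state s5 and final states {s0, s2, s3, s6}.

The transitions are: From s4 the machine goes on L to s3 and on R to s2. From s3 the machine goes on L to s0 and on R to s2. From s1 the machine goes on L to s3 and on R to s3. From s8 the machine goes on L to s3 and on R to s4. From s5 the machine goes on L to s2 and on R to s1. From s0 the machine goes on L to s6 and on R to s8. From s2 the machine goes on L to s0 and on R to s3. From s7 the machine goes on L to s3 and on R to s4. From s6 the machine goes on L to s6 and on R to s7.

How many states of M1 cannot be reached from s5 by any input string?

Every one of the 9 states is reachable from s5.

0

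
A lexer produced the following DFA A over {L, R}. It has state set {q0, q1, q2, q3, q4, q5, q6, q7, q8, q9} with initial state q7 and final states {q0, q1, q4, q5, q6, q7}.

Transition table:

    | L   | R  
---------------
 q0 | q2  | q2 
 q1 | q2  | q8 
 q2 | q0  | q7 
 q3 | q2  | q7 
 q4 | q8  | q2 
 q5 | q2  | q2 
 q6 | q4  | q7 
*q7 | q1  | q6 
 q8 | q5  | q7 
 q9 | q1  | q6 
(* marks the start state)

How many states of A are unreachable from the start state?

BFS from q7 reaches {q0, q1, q2, q4, q5, q6, q7, q8}; the 2 state(s) q3, q9 are never visited.

2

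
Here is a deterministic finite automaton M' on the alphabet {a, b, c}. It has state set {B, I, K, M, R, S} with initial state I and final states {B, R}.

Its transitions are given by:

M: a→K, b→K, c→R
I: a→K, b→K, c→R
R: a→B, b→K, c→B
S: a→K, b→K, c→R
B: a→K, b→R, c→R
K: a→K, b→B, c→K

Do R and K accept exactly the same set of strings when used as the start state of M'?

First remove the unreachable states {M,S}; 4 states remain.
Start with accepting vs non-accepting: {B,R} | {I,K}.
Split {B,R} by δ(·,a) → {B} and {R}.
Refine {I,K} on symbol b: members go to different blocks, giving {K} and {I}.
The partition is now stable with 4 blocks: {B} | {K} | {R} | {I}.
R and K end up in different blocks, so they are distinguishable. For instance, the string 'ε' is accepted from only R.

No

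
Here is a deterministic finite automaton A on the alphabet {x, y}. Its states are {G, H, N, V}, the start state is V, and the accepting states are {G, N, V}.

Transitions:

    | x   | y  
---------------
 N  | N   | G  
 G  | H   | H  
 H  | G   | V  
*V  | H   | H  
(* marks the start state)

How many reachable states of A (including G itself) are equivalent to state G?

2

Reachable states from the start: {G,H,V}. Unreachable: {N} — drop them.
Start with accepting vs non-accepting: {G,V} | {H}.
The partition is now stable with 2 blocks: {G,V} | {H}.
State G belongs to the block {G,V}, which has 2 states.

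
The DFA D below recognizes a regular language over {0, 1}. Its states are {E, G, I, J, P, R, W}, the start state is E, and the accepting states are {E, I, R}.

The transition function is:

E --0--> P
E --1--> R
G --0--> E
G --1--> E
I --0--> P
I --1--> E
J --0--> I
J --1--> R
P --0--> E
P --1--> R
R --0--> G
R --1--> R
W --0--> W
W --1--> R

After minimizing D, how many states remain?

Reachable states from the start: {E,G,P,R}. Unreachable: {I,J,W} — drop them.
Initial partition by acceptance: {E,R} | {G,P}.
No further refinement is possible. Final partition (2 blocks): {E,R} | {G,P}.

2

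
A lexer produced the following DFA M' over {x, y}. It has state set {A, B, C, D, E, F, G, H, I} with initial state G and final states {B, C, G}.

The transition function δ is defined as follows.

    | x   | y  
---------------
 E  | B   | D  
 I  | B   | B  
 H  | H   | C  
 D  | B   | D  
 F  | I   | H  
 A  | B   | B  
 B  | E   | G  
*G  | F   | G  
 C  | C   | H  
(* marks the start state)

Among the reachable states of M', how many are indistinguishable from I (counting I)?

First remove the unreachable states {A}; 8 states remain.
Initial partition by acceptance: {B,C,G} | {D,E,F,H,I}.
On input x, block {B,C,G} splits into {B,G} and {C}.
Split {D,E,F,H,I} by δ(·,x) → {D,E,I} and {F,H}.
On input x, block {B,G} splits into {B} and {G}.
On input y, block {D,E,I} splits into {D,E} and {I}.
Split {F,H} by δ(·,x) → {F} and {H}.
Stable partition: {B} | {D,E} | {C} | {F} | {G} | {I} | {H} — 7 equivalence classes.
State I belongs to the block {I}, which has 1 states.

1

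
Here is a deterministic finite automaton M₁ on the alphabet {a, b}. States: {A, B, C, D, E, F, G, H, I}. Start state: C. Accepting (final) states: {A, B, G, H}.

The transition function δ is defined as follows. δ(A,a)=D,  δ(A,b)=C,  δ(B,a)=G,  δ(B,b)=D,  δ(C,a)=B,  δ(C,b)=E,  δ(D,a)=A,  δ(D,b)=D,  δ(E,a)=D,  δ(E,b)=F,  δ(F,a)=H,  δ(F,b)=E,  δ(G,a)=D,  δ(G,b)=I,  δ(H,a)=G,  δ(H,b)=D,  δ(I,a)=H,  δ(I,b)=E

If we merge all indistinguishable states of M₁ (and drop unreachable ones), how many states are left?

5

P0 = {A,B,G,H} | {C,D,E,F,I}.
Split {A,B,G,H} by δ(·,a) → {A,G} and {B,H}.
On input a, block {C,D,E,F,I} splits into {C,F,I} and {D} and {E}.
No further refinement is possible. Final partition (5 blocks): {A,G} | {C,F,I} | {B,H} | {D} | {E}.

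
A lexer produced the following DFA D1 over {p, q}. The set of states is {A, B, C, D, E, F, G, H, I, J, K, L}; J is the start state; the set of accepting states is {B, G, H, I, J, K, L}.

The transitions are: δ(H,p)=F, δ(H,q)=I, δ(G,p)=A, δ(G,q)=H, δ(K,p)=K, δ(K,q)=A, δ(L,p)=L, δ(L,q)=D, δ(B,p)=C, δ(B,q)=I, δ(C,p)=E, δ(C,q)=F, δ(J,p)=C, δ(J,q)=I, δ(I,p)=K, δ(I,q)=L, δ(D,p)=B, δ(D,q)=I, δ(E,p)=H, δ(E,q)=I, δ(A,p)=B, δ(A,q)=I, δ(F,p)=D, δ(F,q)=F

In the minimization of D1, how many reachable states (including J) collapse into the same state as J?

3

First remove the unreachable states {G}; 11 states remain.
Initial partition by acceptance: {B,H,I,J,K,L} | {A,C,D,E,F}.
Refine {B,H,I,J,K,L} on symbol p: members go to different blocks, giving {B,H,J} and {I,K,L}.
Split {A,C,D,E,F} by δ(·,p) → {A,D,E} and {C,F}.
Split {I,K,L} by δ(·,q) → {K,L} and {I}.
The partition is now stable with 5 blocks: {B,H,J} | {A,D,E} | {K,L} | {C,F} | {I}.
The equivalence class containing J is {B,H,J}, of size 3.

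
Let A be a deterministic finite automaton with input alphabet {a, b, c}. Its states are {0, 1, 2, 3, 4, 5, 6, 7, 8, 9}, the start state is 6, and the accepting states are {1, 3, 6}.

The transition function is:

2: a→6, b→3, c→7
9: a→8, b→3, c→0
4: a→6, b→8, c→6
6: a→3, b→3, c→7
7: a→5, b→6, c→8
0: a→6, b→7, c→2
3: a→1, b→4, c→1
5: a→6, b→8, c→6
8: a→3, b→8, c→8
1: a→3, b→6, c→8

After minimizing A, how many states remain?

6

First remove the unreachable states {0,2,9}; 7 states remain.
Start with accepting vs non-accepting: {1,3,6} | {4,5,7,8}.
Refine {1,3,6} on symbol b: members go to different blocks, giving {1,6} and {3}.
Refine {1,6} on symbol b: members go to different blocks, giving {1} and {6}.
On input a, block {4,5,7,8} splits into {4,5} and {7} and {8}.
The partition is now stable with 6 blocks: {1} | {4,5} | {3} | {6} | {7} | {8}.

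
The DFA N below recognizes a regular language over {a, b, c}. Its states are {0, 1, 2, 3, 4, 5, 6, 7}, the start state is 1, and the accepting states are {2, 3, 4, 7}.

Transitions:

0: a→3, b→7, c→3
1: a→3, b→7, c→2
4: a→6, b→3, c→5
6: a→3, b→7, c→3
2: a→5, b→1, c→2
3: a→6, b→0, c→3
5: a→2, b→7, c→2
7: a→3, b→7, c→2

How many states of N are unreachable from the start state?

No path from 1 leads to 4; the other 7 states are all reachable.

1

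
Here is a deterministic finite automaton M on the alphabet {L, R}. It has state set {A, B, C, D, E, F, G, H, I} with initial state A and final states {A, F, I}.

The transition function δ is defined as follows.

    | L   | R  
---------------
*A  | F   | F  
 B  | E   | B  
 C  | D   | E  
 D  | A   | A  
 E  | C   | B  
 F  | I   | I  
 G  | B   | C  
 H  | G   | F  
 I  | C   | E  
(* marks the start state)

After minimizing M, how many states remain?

7

Reachable states from the start: {A,B,C,D,E,F,I}. Unreachable: {G,H} — drop them.
Start with accepting vs non-accepting: {A,F,I} | {B,C,D,E}.
Split {A,F,I} by δ(·,L) → {A,F} and {I}.
On input L, block {A,F} splits into {A} and {F}.
Split {B,C,D,E} by δ(·,L) → {B,C,E} and {D}.
Refine {B,C,E} on symbol L: members go to different blocks, giving {B,E} and {C}.
Refine {B,E} on symbol L: members go to different blocks, giving {B} and {E}.
No further refinement is possible. Final partition (7 blocks): {A} | {B} | {I} | {F} | {D} | {C} | {E}.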